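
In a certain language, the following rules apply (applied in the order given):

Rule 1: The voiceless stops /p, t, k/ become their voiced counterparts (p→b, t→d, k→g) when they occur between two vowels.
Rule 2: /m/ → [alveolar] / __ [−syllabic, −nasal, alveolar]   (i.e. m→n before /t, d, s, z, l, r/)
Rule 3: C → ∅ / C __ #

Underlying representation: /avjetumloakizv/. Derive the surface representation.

Rule 1 (intervocalic voicing): /t/ is a voiceless stop between vowels /e/ and /u/, so it voices to [d]. /k/ is a voiceless stop between vowels /a/ and /i/, so it voices to [g]. /avjetumloakizv/ → avjedumloagizv.
Rule 2 (nasal place assimilation): /m/ precedes the alveolar consonant /l/, so it assimilates in place to [n]. /avjedumloagizv/ → avjedunloagizv.
Rule 3 (final cluster simplification): /v/ is the second consonant of a word-final cluster /zv/, so it deletes. /avjedunloagizv/ → avjedunloagiz.

avjedunloagiz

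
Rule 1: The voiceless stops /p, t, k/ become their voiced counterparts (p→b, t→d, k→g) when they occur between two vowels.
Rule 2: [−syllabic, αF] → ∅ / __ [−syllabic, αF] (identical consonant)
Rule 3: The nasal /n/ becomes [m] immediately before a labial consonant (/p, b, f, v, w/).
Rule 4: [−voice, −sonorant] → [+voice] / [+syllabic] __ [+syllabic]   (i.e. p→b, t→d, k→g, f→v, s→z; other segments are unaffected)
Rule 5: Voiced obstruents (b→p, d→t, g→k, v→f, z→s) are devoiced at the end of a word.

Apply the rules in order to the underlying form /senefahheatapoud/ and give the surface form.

senevaheadabout

Rule 1 (intervocalic voicing): /t/ is a voiceless stop between vowels /a/ and /a/, so it voices to [d]. /p/ is a voiceless stop between vowels /a/ and /o/, so it voices to [b]. /senefahheatapoud/ → senefahheadaboud.
Rule 2 (degemination): /hh/ is a geminate; the first /h/ deletes. /senefahheadaboud/ → senefaheadaboud.
Rule 3 (nasal place assimilation): no segment meets the environment; /senefaheadaboud/ is unchanged.
Rule 4 (intervocalic voicing): /f/ is a voiceless obstruent between vowels /e/ and /a/, so it voices to [v]. /senefaheadaboud/ → senevaheadaboud.
Rule 5 (final devoicing): /d/ is a voiced obstruent in word-final position, so it devoices to [t]. /senevaheadaboud/ → senevaheadabout.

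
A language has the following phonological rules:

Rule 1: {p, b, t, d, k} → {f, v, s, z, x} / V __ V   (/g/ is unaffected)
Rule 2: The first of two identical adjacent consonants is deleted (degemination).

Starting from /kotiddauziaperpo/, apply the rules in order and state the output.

Rule 1 (intervocalic spirantization): /t/ is a stop between vowels /o/ and /i/, so it spirantizes to the fricative [s]. /p/ is a stop between vowels /a/ and /e/, so it spirantizes to the fricative [f]. /kotiddauziaperpo/ → kosiddauziaferpo.
Rule 2 (degemination): /dd/ is a geminate; the first /d/ deletes. /kosiddauziaferpo/ → kosidauziaferpo.

kosidauziaferpo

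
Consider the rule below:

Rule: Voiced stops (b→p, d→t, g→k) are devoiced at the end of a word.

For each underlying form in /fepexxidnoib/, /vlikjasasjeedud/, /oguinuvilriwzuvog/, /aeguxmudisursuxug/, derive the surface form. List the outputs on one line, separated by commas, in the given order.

fepexxidnoip, vlikjasasjeedut, oguinuvilriwzuvok, aeguxmudisursuxuk

/fepexxidnoib/: /b/ is a voiced stop in word-final position, so it devoices to [p]. → [fepexxidnoip].
/vlikjasasjeedud/: /d/ is a voiced stop in word-final position, so it devoices to [t]. → [vlikjasasjeedut].
/oguinuvilriwzuvog/: /g/ is a voiced stop in word-final position, so it devoices to [k]. → [oguinuvilriwzuvok].
/aeguxmudisursuxug/: /g/ is a voiced stop in word-final position, so it devoices to [k]. → [aeguxmudisursuxuk].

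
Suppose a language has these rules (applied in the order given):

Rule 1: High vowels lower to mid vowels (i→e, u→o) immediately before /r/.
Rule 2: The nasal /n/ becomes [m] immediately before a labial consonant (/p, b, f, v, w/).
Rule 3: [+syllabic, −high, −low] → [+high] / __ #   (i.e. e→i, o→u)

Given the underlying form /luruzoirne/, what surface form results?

loruzoerni

Rule 1 (pre-rhotic lowering): /u/ is a high vowel immediately before /r/, so it lowers to [o]. /i/ is a high vowel immediately before /r/, so it lowers to [e]. /luruzoirne/ → loruzoerne.
Rule 2 (nasal place assimilation): no segment meets the environment; /loruzoerne/ is unchanged.
Rule 3 (final vowel raising): /e/ is a mid vowel in word-final position, so it raises to [i]. /loruzoerne/ → loruzoerni.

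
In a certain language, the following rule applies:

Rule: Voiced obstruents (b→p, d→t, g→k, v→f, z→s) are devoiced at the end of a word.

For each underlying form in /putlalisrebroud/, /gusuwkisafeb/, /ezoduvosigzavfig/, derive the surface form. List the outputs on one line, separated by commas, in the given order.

/putlalisrebroud/: /d/ is a voiced obstruent in word-final position, so it devoices to [t]. → [putlalisrebrout].
/gusuwkisafeb/: /b/ is a voiced obstruent in word-final position, so it devoices to [p]. → [gusuwkisafep].
/ezoduvosigzavfig/: /g/ is a voiced obstruent in word-final position, so it devoices to [k]. → [ezoduvosigzavfik].

putlalisrebrout, gusuwkisafep, ezoduvosigzavfik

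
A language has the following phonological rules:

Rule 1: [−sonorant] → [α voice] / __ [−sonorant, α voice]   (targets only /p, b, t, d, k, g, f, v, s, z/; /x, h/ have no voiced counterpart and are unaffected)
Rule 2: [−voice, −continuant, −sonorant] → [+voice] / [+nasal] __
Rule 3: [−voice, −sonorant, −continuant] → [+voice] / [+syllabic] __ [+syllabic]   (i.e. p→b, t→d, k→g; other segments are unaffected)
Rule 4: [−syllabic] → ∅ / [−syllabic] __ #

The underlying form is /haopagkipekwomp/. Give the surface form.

haobakkibekwom

Rule 1 (regressive voicing assimilation): /g/ precedes the voiceless obstruent /k/, so it devoices to [k] by assimilation. /haopagkipekwomp/ → haopakkipekwomp.
Rule 2 (post-nasal voicing): /p/ is a voiceless stop immediately after the nasal /m/, so it voices to [b]. /haopakkipekwomp/ → haopakkipekwomb.
Rule 3 (intervocalic voicing): /p/ is a voiceless stop between vowels /o/ and /a/, so it voices to [b]. /p/ is a voiceless stop between vowels /i/ and /e/, so it voices to [b]. /haopakkipekwomb/ → haobakkibekwomb.
Rule 4 (final cluster simplification): /b/ is the second consonant of a word-final cluster /mb/, so it deletes. /haobakkibekwomb/ → haobakkibekwom.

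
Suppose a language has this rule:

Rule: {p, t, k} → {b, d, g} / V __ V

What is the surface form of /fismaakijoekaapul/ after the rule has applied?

fismaagijoegaabul

/k/ is a voiceless stop between vowels /a/ and /i/, so it voices to [g].
/k/ is a voiceless stop between vowels /e/ and /a/, so it voices to [g].
/p/ is a voiceless stop between vowels /a/ and /u/, so it voices to [b].
Surface form: [fismaagijoegaabul].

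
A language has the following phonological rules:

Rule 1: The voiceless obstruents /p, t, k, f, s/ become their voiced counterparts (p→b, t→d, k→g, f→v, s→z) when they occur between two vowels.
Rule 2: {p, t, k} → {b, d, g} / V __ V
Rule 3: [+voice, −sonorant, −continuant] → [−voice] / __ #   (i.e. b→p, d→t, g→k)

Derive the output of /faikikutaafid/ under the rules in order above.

faigigudaavit

Rule 1 (intervocalic voicing): /k/ is a voiceless obstruent between vowels /i/ and /i/, so it voices to [g]. /k/ is a voiceless obstruent between vowels /i/ and /u/, so it voices to [g]. /t/ is a voiceless obstruent between vowels /u/ and /a/, so it voices to [d]. /f/ is a voiceless obstruent between vowels /a/ and /i/, so it voices to [v]. /faikikutaafid/ → faigigudaavid.
Rule 2 (intervocalic voicing): no segment meets the environment; /faigigudaavid/ is unchanged.
Rule 3 (final devoicing): /d/ is a voiced stop in word-final position, so it devoices to [t]. /faigigudaavid/ → faigigudaavit.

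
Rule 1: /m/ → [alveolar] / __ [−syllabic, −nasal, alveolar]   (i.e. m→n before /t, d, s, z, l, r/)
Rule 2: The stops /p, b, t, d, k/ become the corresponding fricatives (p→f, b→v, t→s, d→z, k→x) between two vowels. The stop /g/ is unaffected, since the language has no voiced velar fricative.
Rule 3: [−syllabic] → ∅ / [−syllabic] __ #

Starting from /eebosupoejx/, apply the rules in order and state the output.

Rule 1 (nasal place assimilation): no segment meets the environment; /eebosupoejx/ is unchanged.
Rule 2 (intervocalic spirantization): /b/ is a stop between vowels /e/ and /o/, so it spirantizes to the fricative [v]. /p/ is a stop between vowels /u/ and /o/, so it spirantizes to the fricative [f]. /eebosupoejx/ → eevosufoejx.
Rule 3 (final cluster simplification): /x/ is the second consonant of a word-final cluster /jx/, so it deletes. /eevosufoejx/ → eevosufoej.

eevosufoej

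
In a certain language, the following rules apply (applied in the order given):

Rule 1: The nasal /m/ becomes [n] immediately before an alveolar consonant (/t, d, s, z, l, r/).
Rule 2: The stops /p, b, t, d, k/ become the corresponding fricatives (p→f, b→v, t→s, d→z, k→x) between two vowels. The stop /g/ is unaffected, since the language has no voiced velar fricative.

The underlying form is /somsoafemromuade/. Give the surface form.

sonsoafenromuaze

Rule 1 (nasal place assimilation): /m/ precedes the alveolar consonant /s/, so it assimilates in place to [n]. /m/ precedes the alveolar consonant /r/, so it assimilates in place to [n]. /somsoafemromuade/ → sonsoafenromuade.
Rule 2 (intervocalic spirantization): /d/ is a stop between vowels /a/ and /e/, so it spirantizes to the fricative [z]. /sonsoafenromuade/ → sonsoafenromuaze.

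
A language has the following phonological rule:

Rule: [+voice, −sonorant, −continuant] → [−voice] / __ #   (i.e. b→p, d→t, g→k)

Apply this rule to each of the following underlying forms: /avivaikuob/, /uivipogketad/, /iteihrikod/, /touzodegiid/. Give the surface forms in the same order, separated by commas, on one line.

avivaikuop, uivipogketat, iteihrikot, touzodegiit

/avivaikuob/: /b/ is a voiced stop in word-final position, so it devoices to [p]. → [avivaikuop].
/uivipogketad/: /d/ is a voiced stop in word-final position, so it devoices to [t]. → [uivipogketat].
/iteihrikod/: /d/ is a voiced stop in word-final position, so it devoices to [t]. → [iteihrikot].
/touzodegiid/: /d/ is a voiced stop in word-final position, so it devoices to [t]. → [touzodegiit].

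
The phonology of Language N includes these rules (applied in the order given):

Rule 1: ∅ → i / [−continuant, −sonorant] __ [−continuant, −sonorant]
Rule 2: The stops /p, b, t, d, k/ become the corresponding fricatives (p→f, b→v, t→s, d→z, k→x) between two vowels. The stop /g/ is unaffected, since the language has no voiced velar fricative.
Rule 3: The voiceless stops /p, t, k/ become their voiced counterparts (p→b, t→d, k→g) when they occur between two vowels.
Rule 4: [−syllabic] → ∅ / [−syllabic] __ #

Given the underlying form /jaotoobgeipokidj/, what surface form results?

Rule 1 (stop-cluster i-epenthesis): /b/ and /g/ form a stop–stop cluster, so [i] is inserted between them. /jaotoobgeipokidj/ → jaotoobigeipokidj.
Rule 2 (intervocalic spirantization): /t/ is a stop between vowels /o/ and /o/, so it spirantizes to the fricative [s]. /b/ is a stop between vowels /o/ and /i/, so it spirantizes to the fricative [v]. /p/ is a stop between vowels /i/ and /o/, so it spirantizes to the fricative [f]. /k/ is a stop between vowels /o/ and /i/, so it spirantizes to the fricative [x]. /jaotoobigeipokidj/ → jaosoovigeifoxidj.
Rule 3 (intervocalic voicing): no segment meets the environment; /jaosoovigeifoxidj/ is unchanged.
Rule 4 (final cluster simplification): /j/ is the second consonant of a word-final cluster /dj/, so it deletes. /jaosoovigeifoxidj/ → jaosoovigeifoxid.

jaosoovigeifoxid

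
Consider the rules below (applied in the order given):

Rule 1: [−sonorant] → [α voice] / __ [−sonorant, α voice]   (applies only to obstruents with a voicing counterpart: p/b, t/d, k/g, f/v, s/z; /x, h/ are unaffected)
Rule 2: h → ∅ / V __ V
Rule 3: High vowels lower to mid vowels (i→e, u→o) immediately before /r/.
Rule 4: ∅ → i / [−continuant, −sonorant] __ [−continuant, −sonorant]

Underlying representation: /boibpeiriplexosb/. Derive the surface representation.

boipipeeriplexozb

Rule 1 (regressive voicing assimilation): /b/ precedes the voiceless obstruent /p/, so it devoices to [p] by assimilation. /s/ precedes the voiced obstruent /b/, so it voices to [z] by assimilation. /boibpeiriplexosb/ → boippeiriplexozb.
Rule 2 (intervocalic h-deletion): no segment meets the environment; /boippeiriplexozb/ is unchanged.
Rule 3 (pre-rhotic lowering): /i/ is a high vowel immediately before /r/, so it lowers to [e]. /boippeiriplexozb/ → boippeeriplexozb.
Rule 4 (stop-cluster i-epenthesis): /p/ and /p/ form a stop–stop cluster, so [i] is inserted between them. /boippeeriplexozb/ → boipipeeriplexozb.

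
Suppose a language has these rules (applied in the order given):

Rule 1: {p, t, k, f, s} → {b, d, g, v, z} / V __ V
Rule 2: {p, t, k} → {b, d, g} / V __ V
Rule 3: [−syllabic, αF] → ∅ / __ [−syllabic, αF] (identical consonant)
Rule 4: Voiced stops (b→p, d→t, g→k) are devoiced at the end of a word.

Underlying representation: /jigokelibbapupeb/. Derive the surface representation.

jigogelibabubep

Rule 1 (intervocalic voicing): /k/ is a voiceless obstruent between vowels /o/ and /e/, so it voices to [g]. /p/ is a voiceless obstruent between vowels /a/ and /u/, so it voices to [b]. /p/ is a voiceless obstruent between vowels /u/ and /e/, so it voices to [b]. /jigokelibbapupeb/ → jigogelibbabubeb.
Rule 2 (intervocalic voicing): no segment meets the environment; /jigogelibbabubeb/ is unchanged.
Rule 3 (degemination): /bb/ is a geminate; the first /b/ deletes. /jigogelibbabubeb/ → jigogelibabubeb.
Rule 4 (final devoicing): /b/ is a voiced stop in word-final position, so it devoices to [p]. /jigogelibabubeb/ → jigogelibabubep.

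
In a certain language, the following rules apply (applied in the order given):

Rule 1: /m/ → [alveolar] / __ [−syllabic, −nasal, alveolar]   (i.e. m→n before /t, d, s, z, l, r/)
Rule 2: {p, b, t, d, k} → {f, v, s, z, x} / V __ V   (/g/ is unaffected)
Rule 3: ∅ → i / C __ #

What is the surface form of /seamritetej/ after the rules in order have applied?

seanriseseji

Rule 1 (nasal place assimilation): /m/ precedes the alveolar consonant /r/, so it assimilates in place to [n]. /seamritetej/ → seanritetej.
Rule 2 (intervocalic spirantization): /t/ is a stop between vowels /i/ and /e/, so it spirantizes to the fricative [s]. /t/ is a stop between vowels /e/ and /e/, so it spirantizes to the fricative [s]. /seanritetej/ → seanrisesej.
Rule 3 (final i-epenthesis): the form ends in the consonant /j/, so [i] is inserted word-finally. /seanrisesej/ → seanriseseji.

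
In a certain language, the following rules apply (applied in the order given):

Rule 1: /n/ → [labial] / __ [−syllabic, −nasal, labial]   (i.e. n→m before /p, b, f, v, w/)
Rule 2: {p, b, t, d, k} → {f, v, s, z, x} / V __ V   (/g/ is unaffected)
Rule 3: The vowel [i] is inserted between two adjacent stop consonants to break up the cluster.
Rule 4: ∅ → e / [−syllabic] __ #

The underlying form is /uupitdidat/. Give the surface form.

uufitidizate

Rule 1 (nasal place assimilation): no segment meets the environment; /uupitdidat/ is unchanged.
Rule 2 (intervocalic spirantization): /p/ is a stop between vowels /u/ and /i/, so it spirantizes to the fricative [f]. /d/ is a stop between vowels /i/ and /a/, so it spirantizes to the fricative [z]. /uupitdidat/ → uufitdizat.
Rule 3 (stop-cluster i-epenthesis): /t/ and /d/ form a stop–stop cluster, so [i] is inserted between them. /uufitdizat/ → uufitidizat.
Rule 4 (final e-epenthesis): the form ends in the consonant /t/, so [e] is inserted word-finally. /uufitidizat/ → uufitidizate.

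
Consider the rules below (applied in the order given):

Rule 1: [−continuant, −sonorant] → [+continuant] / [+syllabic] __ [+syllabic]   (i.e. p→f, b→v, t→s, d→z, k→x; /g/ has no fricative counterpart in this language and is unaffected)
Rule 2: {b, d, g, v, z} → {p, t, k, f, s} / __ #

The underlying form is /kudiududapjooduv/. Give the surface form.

Rule 1 (intervocalic spirantization): /d/ is a stop between vowels /u/ and /i/, so it spirantizes to the fricative [z]. /d/ is a stop between vowels /u/ and /u/, so it spirantizes to the fricative [z]. /d/ is a stop between vowels /u/ and /a/, so it spirantizes to the fricative [z]. /d/ is a stop between vowels /o/ and /u/, so it spirantizes to the fricative [z]. /kudiududapjooduv/ → kuziuzuzapjoozuv.
Rule 2 (final devoicing): /v/ is a voiced obstruent in word-final position, so it devoices to [f]. /kuziuzuzapjoozuv/ → kuziuzuzapjoozuf.

kuziuzuzapjoozuf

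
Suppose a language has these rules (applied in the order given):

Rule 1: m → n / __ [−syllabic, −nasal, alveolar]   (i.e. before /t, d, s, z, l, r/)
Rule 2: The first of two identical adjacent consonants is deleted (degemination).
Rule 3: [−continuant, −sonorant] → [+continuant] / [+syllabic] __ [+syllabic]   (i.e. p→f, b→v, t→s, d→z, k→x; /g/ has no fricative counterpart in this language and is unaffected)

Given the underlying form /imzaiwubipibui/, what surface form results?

inzaiwuvifivui

Rule 1 (nasal place assimilation): /m/ precedes the alveolar consonant /z/, so it assimilates in place to [n]. /imzaiwubipibui/ → inzaiwubipibui.
Rule 2 (degemination): no segment meets the environment; /inzaiwubipibui/ is unchanged.
Rule 3 (intervocalic spirantization): /b/ is a stop between vowels /u/ and /i/, so it spirantizes to the fricative [v]. /p/ is a stop between vowels /i/ and /i/, so it spirantizes to the fricative [f]. /b/ is a stop between vowels /i/ and /u/, so it spirantizes to the fricative [v]. /inzaiwubipibui/ → inzaiwuvifivui.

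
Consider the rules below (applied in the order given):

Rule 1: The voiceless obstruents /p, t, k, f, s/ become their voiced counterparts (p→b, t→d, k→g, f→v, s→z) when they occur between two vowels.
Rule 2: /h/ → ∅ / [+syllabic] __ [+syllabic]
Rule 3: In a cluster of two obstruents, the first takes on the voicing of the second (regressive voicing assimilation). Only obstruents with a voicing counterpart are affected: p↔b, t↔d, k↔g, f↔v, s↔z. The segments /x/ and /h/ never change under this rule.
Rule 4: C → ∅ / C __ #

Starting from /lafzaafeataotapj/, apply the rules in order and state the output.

lavzaaveadaodap

Rule 1 (intervocalic voicing): /f/ is a voiceless obstruent between vowels /a/ and /e/, so it voices to [v]. /t/ is a voiceless obstruent between vowels /a/ and /a/, so it voices to [d]. /t/ is a voiceless obstruent between vowels /o/ and /a/, so it voices to [d]. /lafzaafeataotapj/ → lafzaaveadaodapj.
Rule 2 (intervocalic h-deletion): no segment meets the environment; /lafzaaveadaodapj/ is unchanged.
Rule 3 (regressive voicing assimilation): /f/ precedes the voiced obstruent /z/, so it voices to [v] by assimilation. /lafzaaveadaodapj/ → lavzaaveadaodapj.
Rule 4 (final cluster simplification): /j/ is the second consonant of a word-final cluster /pj/, so it deletes. /lavzaaveadaodapj/ → lavzaaveadaodap.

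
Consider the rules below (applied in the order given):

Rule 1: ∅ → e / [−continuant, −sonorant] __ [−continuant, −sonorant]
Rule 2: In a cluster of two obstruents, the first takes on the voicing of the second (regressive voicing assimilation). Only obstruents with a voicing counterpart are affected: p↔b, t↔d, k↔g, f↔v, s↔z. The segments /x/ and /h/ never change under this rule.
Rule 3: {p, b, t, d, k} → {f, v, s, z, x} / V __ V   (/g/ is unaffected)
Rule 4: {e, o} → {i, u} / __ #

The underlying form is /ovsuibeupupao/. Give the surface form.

Rule 1 (stop-cluster e-epenthesis): no segment meets the environment; /ovsuibeupupao/ is unchanged.
Rule 2 (regressive voicing assimilation): /v/ precedes the voiceless obstruent /s/, so it devoices to [f] by assimilation. /ovsuibeupupao/ → ofsuibeupupao.
Rule 3 (intervocalic spirantization): /b/ is a stop between vowels /i/ and /e/, so it spirantizes to the fricative [v]. /p/ is a stop between vowels /u/ and /u/, so it spirantizes to the fricative [f]. /p/ is a stop between vowels /u/ and /a/, so it spirantizes to the fricative [f]. /ofsuibeupupao/ → ofsuiveufufao.
Rule 4 (final vowel raising): /o/ is a mid vowel in word-final position, so it raises to [u]. /ofsuiveufufao/ → ofsuiveufufau.

ofsuiveufufau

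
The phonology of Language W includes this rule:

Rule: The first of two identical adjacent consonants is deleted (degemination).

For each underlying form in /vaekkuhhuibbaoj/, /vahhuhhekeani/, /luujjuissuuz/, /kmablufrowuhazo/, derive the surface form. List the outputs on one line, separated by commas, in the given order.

/vaekkuhhuibbaoj/: /kk/ is a geminate; the first /k/ deletes. /hh/ is a geminate; the first /h/ deletes. /bb/ is a geminate; the first /b/ deletes. → [vaekuhuibaoj].
/vahhuhhekeani/: /hh/ is a geminate; the first /h/ deletes. /hh/ is a geminate; the first /h/ deletes. → [vahuhekeani].
/luujjuissuuz/: /jj/ is a geminate; the first /j/ deletes. /ss/ is a geminate; the first /s/ deletes. → [luujuisuuz].
/kmablufrowuhazo/: the rule's environment is not met; surfaces unchanged as [kmablufrowuhazo].

vaekuhuibaoj, vahuhekeani, luujuisuuz, kmablufrowuhazo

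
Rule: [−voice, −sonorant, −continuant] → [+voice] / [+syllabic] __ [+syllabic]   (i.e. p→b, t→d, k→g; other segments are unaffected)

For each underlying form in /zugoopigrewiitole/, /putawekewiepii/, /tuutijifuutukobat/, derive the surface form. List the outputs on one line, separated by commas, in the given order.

zugoobigrewiidole, pudawegewiebii, tuudijifuudugobat

/zugoopigrewiitole/: /p/ is a voiceless stop between vowels /o/ and /i/, so it voices to [b]. /t/ is a voiceless stop between vowels /i/ and /o/, so it voices to [d]. → [zugoobigrewiidole].
/putawekewiepii/: /t/ is a voiceless stop between vowels /u/ and /a/, so it voices to [d]. /k/ is a voiceless stop between vowels /e/ and /e/, so it voices to [g]. /p/ is a voiceless stop between vowels /e/ and /i/, so it voices to [b]. → [pudawegewiebii].
/tuutijifuutukobat/: /t/ is a voiceless stop between vowels /u/ and /i/, so it voices to [d]. /t/ is a voiceless stop between vowels /u/ and /u/, so it voices to [d]. /k/ is a voiceless stop between vowels /u/ and /o/, so it voices to [g]. → [tuudijifuudugobat].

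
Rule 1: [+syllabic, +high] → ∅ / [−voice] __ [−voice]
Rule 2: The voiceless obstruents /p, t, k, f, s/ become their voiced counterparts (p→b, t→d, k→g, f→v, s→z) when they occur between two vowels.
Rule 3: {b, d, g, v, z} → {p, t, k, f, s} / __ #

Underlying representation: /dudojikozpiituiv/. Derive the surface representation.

dudojigozpiiduif

Rule 1 (high vowel syncope): no segment meets the environment; /dudojikozpiituiv/ is unchanged.
Rule 2 (intervocalic voicing): /k/ is a voiceless obstruent between vowels /i/ and /o/, so it voices to [g]. /t/ is a voiceless obstruent between vowels /i/ and /u/, so it voices to [d]. /dudojikozpiituiv/ → dudojigozpiiduiv.
Rule 3 (final devoicing): /v/ is a voiced obstruent in word-final position, so it devoices to [f]. /dudojigozpiiduiv/ → dudojigozpiiduif.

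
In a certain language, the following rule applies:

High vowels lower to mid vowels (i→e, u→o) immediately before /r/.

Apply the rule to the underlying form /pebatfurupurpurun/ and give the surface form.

pebatforuporporun

/u/ is a high vowel immediately before /r/, so it lowers to [o].
/u/ is a high vowel immediately before /r/, so it lowers to [o].
/u/ is a high vowel immediately before /r/, so it lowers to [o].
The other instances of /u/ do not occur in the required environment and remain unchanged.
Surface form: [pebatforuporporun].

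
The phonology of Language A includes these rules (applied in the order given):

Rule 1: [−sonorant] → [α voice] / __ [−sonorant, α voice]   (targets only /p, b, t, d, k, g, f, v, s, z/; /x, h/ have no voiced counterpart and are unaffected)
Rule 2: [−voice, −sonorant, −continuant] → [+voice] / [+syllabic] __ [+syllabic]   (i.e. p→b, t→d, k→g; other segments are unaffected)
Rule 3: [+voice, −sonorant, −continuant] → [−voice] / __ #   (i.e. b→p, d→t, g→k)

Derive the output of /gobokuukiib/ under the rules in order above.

Rule 1 (regressive voicing assimilation): no segment meets the environment; /gobokuukiib/ is unchanged.
Rule 2 (intervocalic voicing): /k/ is a voiceless stop between vowels /o/ and /u/, so it voices to [g]. /k/ is a voiceless stop between vowels /u/ and /i/, so it voices to [g]. /gobokuukiib/ → goboguugiib.
Rule 3 (final devoicing): /b/ is a voiced stop in word-final position, so it devoices to [p]. /goboguugiib/ → goboguugiip.

goboguugiip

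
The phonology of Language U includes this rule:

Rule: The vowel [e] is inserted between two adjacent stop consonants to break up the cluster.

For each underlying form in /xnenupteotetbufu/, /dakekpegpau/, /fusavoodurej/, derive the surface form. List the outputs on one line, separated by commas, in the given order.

/xnenupteotetbufu/: /p/ and /t/ form a stop–stop cluster, so [e] is inserted between them. /t/ and /b/ form a stop–stop cluster, so [e] is inserted between them. → [xnenupeteotetebufu].
/dakekpegpau/: /k/ and /p/ form a stop–stop cluster, so [e] is inserted between them. /g/ and /p/ form a stop–stop cluster, so [e] is inserted between them. → [dakekepegepau].
/fusavoodurej/: the rule's environment is not met; surfaces unchanged as [fusavoodurej].

xnenupeteotetebufu, dakekepegepau, fusavoodurej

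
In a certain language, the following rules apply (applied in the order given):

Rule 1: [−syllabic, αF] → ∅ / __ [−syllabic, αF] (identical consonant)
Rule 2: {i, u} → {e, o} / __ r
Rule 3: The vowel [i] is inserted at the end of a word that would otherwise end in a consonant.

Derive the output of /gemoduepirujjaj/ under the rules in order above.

gemodueperujaji

Rule 1 (degemination): /jj/ is a geminate; the first /j/ deletes. /gemoduepirujjaj/ → gemoduepirujaj.
Rule 2 (pre-rhotic lowering): /i/ is a high vowel immediately before /r/, so it lowers to [e]. /gemoduepirujaj/ → gemodueperujaj.
Rule 3 (final i-epenthesis): the form ends in the consonant /j/, so [i] is inserted word-finally. /gemodueperujaj/ → gemodueperujaji.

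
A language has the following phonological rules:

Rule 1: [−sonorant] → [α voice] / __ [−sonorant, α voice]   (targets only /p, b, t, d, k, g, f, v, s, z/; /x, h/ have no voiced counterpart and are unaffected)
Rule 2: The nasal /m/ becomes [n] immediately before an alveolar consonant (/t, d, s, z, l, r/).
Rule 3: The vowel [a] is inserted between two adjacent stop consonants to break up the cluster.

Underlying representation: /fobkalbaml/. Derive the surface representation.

Rule 1 (regressive voicing assimilation): /b/ precedes the voiceless obstruent /k/, so it devoices to [p] by assimilation. /fobkalbaml/ → fopkalbaml.
Rule 2 (nasal place assimilation): /m/ precedes the alveolar consonant /l/, so it assimilates in place to [n]. /fopkalbaml/ → fopkalbanl.
Rule 3 (stop-cluster a-epenthesis): /p/ and /k/ form a stop–stop cluster, so [a] is inserted between them. /fopkalbanl/ → fopakalbanl.

fopakalbanl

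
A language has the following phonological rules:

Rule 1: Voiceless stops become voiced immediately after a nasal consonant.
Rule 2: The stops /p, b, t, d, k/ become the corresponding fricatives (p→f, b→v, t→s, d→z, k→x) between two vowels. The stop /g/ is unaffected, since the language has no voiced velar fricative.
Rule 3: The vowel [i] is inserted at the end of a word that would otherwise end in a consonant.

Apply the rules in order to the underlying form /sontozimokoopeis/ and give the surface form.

sondozimoxoofeisi

Rule 1 (post-nasal voicing): /t/ is a voiceless stop immediately after the nasal /n/, so it voices to [d]. /sontozimokoopeis/ → sondozimokoopeis.
Rule 2 (intervocalic spirantization): /k/ is a stop between vowels /o/ and /o/, so it spirantizes to the fricative [x]. /p/ is a stop between vowels /o/ and /e/, so it spirantizes to the fricative [f]. /sondozimokoopeis/ → sondozimoxoofeis.
Rule 3 (final i-epenthesis): the form ends in the consonant /s/, so [i] is inserted word-finally. /sondozimoxoofeis/ → sondozimoxoofeisi.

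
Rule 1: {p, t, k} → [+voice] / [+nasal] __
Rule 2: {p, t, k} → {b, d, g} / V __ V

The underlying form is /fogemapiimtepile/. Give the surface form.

fogemabiimdebile

Rule 1 (post-nasal voicing): /t/ is a voiceless stop immediately after the nasal /m/, so it voices to [d]. /fogemapiimtepile/ → fogemapiimdepile.
Rule 2 (intervocalic voicing): /p/ is a voiceless stop between vowels /a/ and /i/, so it voices to [b]. /p/ is a voiceless stop between vowels /e/ and /i/, so it voices to [b]. /fogemapiimdepile/ → fogemabiimdebile.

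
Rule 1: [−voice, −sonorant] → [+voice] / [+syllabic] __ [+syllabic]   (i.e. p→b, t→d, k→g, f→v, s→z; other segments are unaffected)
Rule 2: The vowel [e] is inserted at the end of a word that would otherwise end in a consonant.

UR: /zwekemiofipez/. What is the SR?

Rule 1 (intervocalic voicing): /k/ is a voiceless obstruent between vowels /e/ and /e/, so it voices to [g]. /f/ is a voiceless obstruent between vowels /o/ and /i/, so it voices to [v]. /p/ is a voiceless obstruent between vowels /i/ and /e/, so it voices to [b]. /zwekemiofipez/ → zwegemiovibez.
Rule 2 (final e-epenthesis): the form ends in the consonant /z/, so [e] is inserted word-finally. /zwegemiovibez/ → zwegemiovibeze.

zwegemiovibeze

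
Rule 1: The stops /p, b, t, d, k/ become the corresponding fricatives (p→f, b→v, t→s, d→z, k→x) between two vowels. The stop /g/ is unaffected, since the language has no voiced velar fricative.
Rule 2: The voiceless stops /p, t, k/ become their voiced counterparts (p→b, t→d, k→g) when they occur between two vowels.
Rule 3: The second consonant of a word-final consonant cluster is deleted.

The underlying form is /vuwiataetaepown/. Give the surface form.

Rule 1 (intervocalic spirantization): /t/ is a stop between vowels /a/ and /a/, so it spirantizes to the fricative [s]. /t/ is a stop between vowels /e/ and /a/, so it spirantizes to the fricative [s]. /p/ is a stop between vowels /e/ and /o/, so it spirantizes to the fricative [f]. /vuwiataetaepown/ → vuwiasaesaefown.
Rule 2 (intervocalic voicing): no segment meets the environment; /vuwiasaesaefown/ is unchanged.
Rule 3 (final cluster simplification): /n/ is the second consonant of a word-final cluster /wn/, so it deletes. /vuwiasaesaefown/ → vuwiasaesaefow.

vuwiasaesaefow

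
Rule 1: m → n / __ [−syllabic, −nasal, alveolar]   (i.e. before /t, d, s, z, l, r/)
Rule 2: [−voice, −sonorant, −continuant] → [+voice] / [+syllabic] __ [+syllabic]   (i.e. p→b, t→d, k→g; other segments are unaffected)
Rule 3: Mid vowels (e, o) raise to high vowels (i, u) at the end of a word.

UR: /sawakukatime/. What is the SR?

sawagugadimi

Rule 1 (nasal place assimilation): no segment meets the environment; /sawakukatime/ is unchanged.
Rule 2 (intervocalic voicing): /k/ is a voiceless stop between vowels /a/ and /u/, so it voices to [g]. /k/ is a voiceless stop between vowels /u/ and /a/, so it voices to [g]. /t/ is a voiceless stop between vowels /a/ and /i/, so it voices to [d]. /sawakukatime/ → sawagugadime.
Rule 3 (final vowel raising): /e/ is a mid vowel in word-final position, so it raises to [i]. /sawagugadime/ → sawagugadimi.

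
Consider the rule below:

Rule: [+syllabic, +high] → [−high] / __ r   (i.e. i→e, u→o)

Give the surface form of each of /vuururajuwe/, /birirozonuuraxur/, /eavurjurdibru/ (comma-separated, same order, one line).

vuororajuwe, bererozonuoraxor, eavorjordibru

/vuururajuwe/: /u/ is a high vowel immediately before /r/, so it lowers to [o]. /u/ is a high vowel immediately before /r/, so it lowers to [o]. → [vuororajuwe].
/birirozonuuraxur/: /i/ is a high vowel immediately before /r/, so it lowers to [e]. /i/ is a high vowel immediately before /r/, so it lowers to [e]. /u/ is a high vowel immediately before /r/, so it lowers to [o]. /u/ is a high vowel immediately before /r/, so it lowers to [o]. → [bererozonuoraxor].
/eavurjurdibru/: /u/ is a high vowel immediately before /r/, so it lowers to [o]. /u/ is a high vowel immediately before /r/, so it lowers to [o]. → [eavorjordibru].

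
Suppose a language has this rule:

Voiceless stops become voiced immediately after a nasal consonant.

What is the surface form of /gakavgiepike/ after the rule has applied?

No segment of /gakavgiepike/ meets the structural description of the rule, so the form surfaces unchanged.

gakavgiepike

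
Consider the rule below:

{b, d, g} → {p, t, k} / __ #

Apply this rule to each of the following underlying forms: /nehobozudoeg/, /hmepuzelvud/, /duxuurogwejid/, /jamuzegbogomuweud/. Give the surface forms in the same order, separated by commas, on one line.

/nehobozudoeg/: /g/ is a voiced stop in word-final position, so it devoices to [k]. → [nehobozudoek].
/hmepuzelvud/: /d/ is a voiced stop in word-final position, so it devoices to [t]. → [hmepuzelvut].
/duxuurogwejid/: /d/ is a voiced stop in word-final position, so it devoices to [t]. → [duxuurogwejit].
/jamuzegbogomuweud/: /d/ is a voiced stop in word-final position, so it devoices to [t]. → [jamuzegbogomuweut].

nehobozudoek, hmepuzelvut, duxuurogwejit, jamuzegbogomuweut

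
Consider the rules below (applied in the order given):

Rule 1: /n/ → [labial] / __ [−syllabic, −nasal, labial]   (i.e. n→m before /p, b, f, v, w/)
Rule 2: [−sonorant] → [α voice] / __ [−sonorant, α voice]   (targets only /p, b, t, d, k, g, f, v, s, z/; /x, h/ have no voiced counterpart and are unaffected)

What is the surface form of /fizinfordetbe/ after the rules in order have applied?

Rule 1 (nasal place assimilation): /n/ precedes the labial consonant /f/, so it assimilates in place to [m]. /fizinfordetbe/ → fizimfordetbe.
Rule 2 (regressive voicing assimilation): /t/ precedes the voiced obstruent /b/, so it voices to [d] by assimilation. /fizimfordetbe/ → fizimfordedbe.

fizimfordedbe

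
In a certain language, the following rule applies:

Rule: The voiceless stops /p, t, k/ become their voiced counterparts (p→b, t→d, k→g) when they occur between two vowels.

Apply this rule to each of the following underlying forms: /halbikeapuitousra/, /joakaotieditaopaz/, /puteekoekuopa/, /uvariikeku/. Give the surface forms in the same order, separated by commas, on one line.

halbigeabuidousra, joagaodiedidaobaz, pudeegoeguoba, uvariigegu

/halbikeapuitousra/: /k/ is a voiceless stop between vowels /i/ and /e/, so it voices to [g]. /p/ is a voiceless stop between vowels /a/ and /u/, so it voices to [b]. /t/ is a voiceless stop between vowels /i/ and /o/, so it voices to [d]. → [halbigeabuidousra].
/joakaotieditaopaz/: /k/ is a voiceless stop between vowels /a/ and /a/, so it voices to [g]. /t/ is a voiceless stop between vowels /o/ and /i/, so it voices to [d]. /t/ is a voiceless stop between vowels /i/ and /a/, so it voices to [d]. /p/ is a voiceless stop between vowels /o/ and /a/, so it voices to [b]. → [joagaodiedidaobaz].
/puteekoekuopa/: /t/ is a voiceless stop between vowels /u/ and /e/, so it voices to [d]. /k/ is a voiceless stop between vowels /e/ and /o/, so it voices to [g]. /k/ is a voiceless stop between vowels /e/ and /u/, so it voices to [g]. /p/ is a voiceless stop between vowels /o/ and /a/, so it voices to [b]. → [pudeegoeguoba].
/uvariikeku/: /k/ is a voiceless stop between vowels /i/ and /e/, so it voices to [g]. /k/ is a voiceless stop between vowels /e/ and /u/, so it voices to [g]. → [uvariigegu].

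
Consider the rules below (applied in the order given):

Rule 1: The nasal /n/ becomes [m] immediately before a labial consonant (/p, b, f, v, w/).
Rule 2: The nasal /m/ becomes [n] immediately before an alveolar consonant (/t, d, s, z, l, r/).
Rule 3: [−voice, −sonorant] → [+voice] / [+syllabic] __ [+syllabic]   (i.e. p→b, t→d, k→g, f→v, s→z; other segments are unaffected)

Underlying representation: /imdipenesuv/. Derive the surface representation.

indibenezuv

Rule 1 (nasal place assimilation): no segment meets the environment; /imdipenesuv/ is unchanged.
Rule 2 (nasal place assimilation): /m/ precedes the alveolar consonant /d/, so it assimilates in place to [n]. /imdipenesuv/ → indipenesuv.
Rule 3 (intervocalic voicing): /p/ is a voiceless obstruent between vowels /i/ and /e/, so it voices to [b]. /s/ is a voiceless obstruent between vowels /e/ and /u/, so it voices to [z]. /indipenesuv/ → indibenezuv.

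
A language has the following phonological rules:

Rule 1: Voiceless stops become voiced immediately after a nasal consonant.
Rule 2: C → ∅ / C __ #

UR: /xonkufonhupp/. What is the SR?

xongufonhup

Rule 1 (post-nasal voicing): /k/ is a voiceless stop immediately after the nasal /n/, so it voices to [g]. /xonkufonhupp/ → xongufonhupp.
Rule 2 (final cluster simplification): /p/ is the second consonant of a word-final cluster /pp/, so it deletes. /xongufonhupp/ → xongufonhup.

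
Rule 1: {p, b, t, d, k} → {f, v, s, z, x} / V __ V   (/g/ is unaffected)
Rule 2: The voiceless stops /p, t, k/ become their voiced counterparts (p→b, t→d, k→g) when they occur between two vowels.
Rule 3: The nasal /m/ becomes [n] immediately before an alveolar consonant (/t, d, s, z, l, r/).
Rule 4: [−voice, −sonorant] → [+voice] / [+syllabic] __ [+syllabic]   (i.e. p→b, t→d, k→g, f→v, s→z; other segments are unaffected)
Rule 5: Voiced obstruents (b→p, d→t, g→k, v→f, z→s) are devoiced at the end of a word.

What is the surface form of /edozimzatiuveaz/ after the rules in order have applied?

ezozinzaziuveas

Rule 1 (intervocalic spirantization): /d/ is a stop between vowels /e/ and /o/, so it spirantizes to the fricative [z]. /t/ is a stop between vowels /a/ and /i/, so it spirantizes to the fricative [s]. /edozimzatiuveaz/ → ezozimzasiuveaz.
Rule 2 (intervocalic voicing): no segment meets the environment; /ezozimzasiuveaz/ is unchanged.
Rule 3 (nasal place assimilation): /m/ precedes the alveolar consonant /z/, so it assimilates in place to [n]. /ezozimzasiuveaz/ → ezozinzasiuveaz.
Rule 4 (intervocalic voicing): /s/ is a voiceless obstruent between vowels /a/ and /i/, so it voices to [z]. /ezozinzasiuveaz/ → ezozinzaziuveaz.
Rule 5 (final devoicing): /z/ is a voiced obstruent in word-final position, so it devoices to [s]. /ezozinzaziuveaz/ → ezozinzaziuveas.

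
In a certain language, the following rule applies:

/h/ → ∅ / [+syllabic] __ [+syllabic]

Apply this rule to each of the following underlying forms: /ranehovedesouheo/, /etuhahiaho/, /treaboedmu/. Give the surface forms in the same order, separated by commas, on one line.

raneovedesoueo, etuaiao, treaboedmu

/ranehovedesouheo/: /h/ occurs between vowels /e/ and /o/, so it deletes. /h/ occurs between vowels /u/ and /e/, so it deletes. → [raneovedesoueo].
/etuhahiaho/: /h/ occurs between vowels /u/ and /a/, so it deletes. /h/ occurs between vowels /a/ and /i/, so it deletes. /h/ occurs between vowels /a/ and /o/, so it deletes. → [etuaiao].
/treaboedmu/: the rule's environment is not met; surfaces unchanged as [treaboedmu].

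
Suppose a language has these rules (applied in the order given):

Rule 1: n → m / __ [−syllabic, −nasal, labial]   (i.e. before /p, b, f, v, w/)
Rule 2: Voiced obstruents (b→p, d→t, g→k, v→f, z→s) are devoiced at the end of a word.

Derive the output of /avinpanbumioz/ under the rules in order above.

avimpambumios

Rule 1 (nasal place assimilation): /n/ precedes the labial consonant /p/, so it assimilates in place to [m]. /n/ precedes the labial consonant /b/, so it assimilates in place to [m]. /avinpanbumioz/ → avimpambumioz.
Rule 2 (final devoicing): /z/ is a voiced obstruent in word-final position, so it devoices to [s]. /avimpambumioz/ → avimpambumios.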